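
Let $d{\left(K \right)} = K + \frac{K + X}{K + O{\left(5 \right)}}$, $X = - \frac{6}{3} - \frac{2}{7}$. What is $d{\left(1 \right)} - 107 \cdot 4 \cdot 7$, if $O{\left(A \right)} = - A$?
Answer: $- \frac{83851}{28} \approx -2994.7$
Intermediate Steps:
$X = - \frac{16}{7}$ ($X = \left(-6\right) \frac{1}{3} - \frac{2}{7} = -2 - \frac{2}{7} = - \frac{16}{7} \approx -2.2857$)
$d{\left(K \right)} = K + \frac{- \frac{16}{7} + K}{-5 + K}$ ($d{\left(K \right)} = K + \frac{K - \frac{16}{7}}{K - 5} = K + \frac{- \frac{16}{7} + K}{K - 5} = K + \frac{- \frac{16}{7} + K}{-5 + K}$)
$d{\left(1 \right)} - 107 \cdot 4 \cdot 7 = \frac{- \frac{16}{7} + 1^{2} - 4}{-5 + 1} - 107 \cdot 4 \cdot 7 = \frac{- \frac{16}{7} + 1 - 4}{-4} - 2996 = \left(- \frac{1}{4}\right) \left(- \frac{37}{7}\right) - 2996 = \frac{37}{28} - 2996 = - \frac{83851}{28}$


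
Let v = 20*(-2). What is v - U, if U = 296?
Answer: -336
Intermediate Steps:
v = -40
v - U = -40 - 1*296 = -40 - 296 = -336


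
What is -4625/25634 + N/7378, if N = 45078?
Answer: 80100443/13509118 ≈ 5.9294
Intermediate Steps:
-4625/25634 + N/7378 = -4625/25634 + 45078/7378 = -4625*1/25634 + 45078*(1/7378) = -4625/25634 + 22539/3689 = 80100443/13509118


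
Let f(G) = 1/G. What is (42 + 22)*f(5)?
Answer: 64/5 ≈ 12.800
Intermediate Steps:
f(G) = 1/G
(42 + 22)*f(5) = (42 + 22)/5 = 64*(⅕) = 64/5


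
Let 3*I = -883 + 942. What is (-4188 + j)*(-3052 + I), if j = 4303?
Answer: -1046155/3 ≈ -3.4872e+5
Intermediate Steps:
I = 59/3 (I = (-883 + 942)/3 = (⅓)*59 = 59/3 ≈ 19.667)
(-4188 + j)*(-3052 + I) = (-4188 + 4303)*(-3052 + 59/3) = 115*(-9097/3) = -1046155/3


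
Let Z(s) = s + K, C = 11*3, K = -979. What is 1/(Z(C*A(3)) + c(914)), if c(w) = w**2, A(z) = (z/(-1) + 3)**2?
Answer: 1/834417 ≈ 1.1984e-6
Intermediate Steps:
A(z) = (3 - z)**2 (A(z) = (z*(-1) + 3)**2 = (-z + 3)**2 = (3 - z)**2)
C = 33
Z(s) = -979 + s (Z(s) = s - 979 = -979 + s)
1/(Z(C*A(3)) + c(914)) = 1/((-979 + 33*(-3 + 3)**2) + 914**2) = 1/((-979 + 33*0**2) + 835396) = 1/((-979 + 33*0) + 835396) = 1/((-979 + 0) + 835396) = 1/(-979 + 835396) = 1/834417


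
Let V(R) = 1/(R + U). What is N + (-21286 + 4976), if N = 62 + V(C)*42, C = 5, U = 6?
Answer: -178686/11 ≈ -16244.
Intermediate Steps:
V(R) = 1/(6 + R) (V(R) = 1/(R + 6) = 1/(6 + R))
N = 724/11 (N = 62 + 42/(6 + 5) = 62 + 42/11 = 724/11 ≈ 65.818)
N + (-21286 + 4976) = 724/11 + (-21286 + 4976) = 724/11 - 16310 = -178686/11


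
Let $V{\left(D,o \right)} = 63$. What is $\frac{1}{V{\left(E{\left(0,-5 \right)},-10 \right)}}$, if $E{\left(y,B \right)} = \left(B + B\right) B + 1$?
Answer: $\frac{1}{63} \approx 0.015873$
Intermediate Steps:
$E{\left(y,B \right)} = 1 + 2 B^{2}$ ($E{\left(y,B \right)} = 2 B B + 1 = 2 B^{2} + 1 = 1 + 2 B^{2}$)
$\frac{1}{V{\left(E{\left(0,-5 \right)},-10 \right)}} = \frac{1}{63}$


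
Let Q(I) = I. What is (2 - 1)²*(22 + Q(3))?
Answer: 25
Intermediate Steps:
(2 - 1)²*(22 + Q(3)) = (2 - 1)²*(22 + 3) = 1²*25 = 1*25 = 25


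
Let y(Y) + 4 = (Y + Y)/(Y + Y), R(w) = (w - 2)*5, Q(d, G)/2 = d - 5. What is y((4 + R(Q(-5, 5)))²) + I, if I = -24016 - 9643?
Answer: -33662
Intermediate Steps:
Q(d, G) = -10 + 2*d (Q(d, G) = 2*(d - 5) = 2*(-5 + d) = -10 + 2*d)
R(w) = -10 + 5*w (R(w) = (-2 + w)*5 = -10 + 5*w)
I = -33659
y(Y) = -3 (y(Y) = -4 + (Y + Y)/(Y + Y) = -4 + (2*Y)/((2*Y)) = -4 + (2*Y)*(1/(2*Y)) = -4 + 1 = -3)
y((4 + R(Q(-5, 5)))²) + I = -3 - 33659 = -33662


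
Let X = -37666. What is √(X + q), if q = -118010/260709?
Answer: 2*I*√346154407941/6063 ≈ 194.08*I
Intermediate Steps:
q = -118010/260709 ≈ -0.45265
√(X + q) = √(-37666 - 118010/260709) = √(-9819983204/260709) = 2*I*√346154407941/6063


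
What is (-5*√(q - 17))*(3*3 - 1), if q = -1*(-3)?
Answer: -40*I*√14 ≈ -149.67*I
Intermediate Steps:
q = 3
(-5*√(q - 17))*(3*3 - 1) = (-5*√(3 - 17))*(3*3 - 1) = (-5*I*√14)*(9 - 1) = -5*I*√14*8 = -40*I*√14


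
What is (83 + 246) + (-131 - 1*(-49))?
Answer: 247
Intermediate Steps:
(83 + 246) + (-131 - 1*(-49)) = 329 + (-131 + 49) = 329 - 82 = 247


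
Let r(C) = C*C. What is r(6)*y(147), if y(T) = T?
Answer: 5292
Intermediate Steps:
r(C) = C²
r(6)*y(147) = 6²*147 = 36*147 = 5292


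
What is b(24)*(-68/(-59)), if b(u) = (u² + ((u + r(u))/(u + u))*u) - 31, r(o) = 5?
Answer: 38046/59 ≈ 644.85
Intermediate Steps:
b(u) = -57/2 + u² + u/2 (b(u) = (u² + ((u + 5)/(u + u))*u) - 31 = (u² + ((5 + u)/((2*u)))*u) - 31 = (u² + ((5 + u)*(1/(2*u)))*u) - 31 = (u² + ((5 + u)/(2*u))*u) - 31 = (u² + (5/2 + u/2)) - 31 = (5/2 + u² + u/2) - 31 = -57/2 + u² + u/2)
b(24)*(-68/(-59)) = (-57/2 + 24² + (½)*24)*(-68/(-59)) = (-57/2 + 576 + 12)*(-68*(-1/59)) = (1119/2)*(68/59) = 38046/59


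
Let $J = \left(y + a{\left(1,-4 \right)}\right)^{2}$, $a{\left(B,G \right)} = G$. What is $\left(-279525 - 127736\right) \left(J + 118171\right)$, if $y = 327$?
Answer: $-90615572500$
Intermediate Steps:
$J = 104329$ ($J = \left(327 - 4\right)^{2} = 323^{2} = 104329$)
$\left(-279525 - 127736\right) \left(J + 118171\right) = \left(-279525 - 127736\right) \left(104329 + 118171\right) = \left(-407261\right) 222500 = -90615572500$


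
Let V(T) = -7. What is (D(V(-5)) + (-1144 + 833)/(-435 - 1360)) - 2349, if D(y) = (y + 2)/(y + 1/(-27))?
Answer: -160165007/68210 ≈ -2348.1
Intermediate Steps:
D(y) = (2 + y)/(-1/27 + y) (D(y) = (2 + y)/(y - 1/27) = (2 + y)/(-1/27 + y))
(D(V(-5)) + (-1144 + 833)/(-435 - 1360)) - 2349 = (27*(2 - 7)/(-1 + 27*(-7)) + (-1144 + 833)/(-435 - 1360)) - 2349 = (27*(-5)/(-1 - 189) - 311/(-1795)) - 2349 = (27*(-5)/(-190) - 311*(-1/1795)) - 2349 = (27*(-1/190)*(-5) + 311/1795) - 2349 = (27/38 + 311/1795) - 2349 = 60283/68210 - 2349 = -160165007/68210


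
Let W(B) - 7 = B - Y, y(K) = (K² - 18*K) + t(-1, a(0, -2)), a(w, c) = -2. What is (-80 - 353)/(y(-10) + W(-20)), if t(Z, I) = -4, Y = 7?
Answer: -433/256 ≈ -1.6914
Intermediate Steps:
y(K) = -4 + K² - 18*K (y(K) = (K² - 18*K) - 4 = -4 + K² - 18*K)
W(B) = B (W(B) = 7 + (B - 1*7) = 7 + (B - 7) = 7 + (-7 + B) = B)
(-80 - 353)/(y(-10) + W(-20)) = (-80 - 353)/((-4 + (-10)² - 18*(-10)) - 20) = -433/((-4 + 100 + 180) - 20) = -433/(276 - 20) = -433/256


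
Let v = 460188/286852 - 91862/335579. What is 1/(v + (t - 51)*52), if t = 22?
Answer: -24065376827/36258568597509 ≈ -0.00066372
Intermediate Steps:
v = 32019657607/24065376827 (v = 460188*(1/286852) - 91862*1/335579 = 115047/71713 - 91862/335579 = 32019657607/24065376827 ≈ 1.3305)
1/(v + (t - 51)*52) = 1/(32019657607/24065376827 + (22 - 51)*52) = 1/(32019657607/24065376827 - 29*52) = 1/(32019657607/24065376827 - 1508) = 1/(-36258568597509/24065376827) = -24065376827/36258568597509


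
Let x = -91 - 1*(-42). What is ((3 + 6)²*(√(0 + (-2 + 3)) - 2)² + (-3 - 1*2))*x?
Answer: -3724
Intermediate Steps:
x = -49 (x = -91 + 42 = -49)
((3 + 6)²*(√(0 + (-2 + 3)) - 2)² + (-3 - 1*2))*x = ((3 + 6)²*(√(0 + (-2 + 3)) - 2)² + (-3 - 1*2))*(-49) = (9²*(√(0 + 1) - 2)² + (-3 - 2))*(-49) = (81*(√1 - 2)² - 5)*(-49) = (81*(1 - 2)² - 5)*(-49) = (81*(-1)² - 5)*(-49) = (81*1 - 5)*(-49) = (81 - 5)*(-49) = 76*(-49) = -3724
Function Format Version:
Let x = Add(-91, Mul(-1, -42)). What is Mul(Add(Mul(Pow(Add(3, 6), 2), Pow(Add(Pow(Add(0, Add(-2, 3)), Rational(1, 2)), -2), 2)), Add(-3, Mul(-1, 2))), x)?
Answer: -3724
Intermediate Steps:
x = -49 (x = Add(-91, 42) = -49)
Mul(Add(Mul(Pow(Add(3, 6), 2), Pow(Add(Pow(Add(0, Add(-2, 3)), Rational(1, 2)), -2), 2)), Add(-3, Mul(-1, 2))), x) = Mul(Add(Mul(Pow(Add(3, 6), 2), Pow(Add(Pow(Add(0, Add(-2, 3)), Rational(1, 2)), -2), 2)), Add(-3, Mul(-1, 2))), -49) = Mul(Add(Mul(Pow(9, 2), Pow(Add(Pow(Add(0, 1), Rational(1, 2)), -2), 2)), Add(-3, -2)), -49) = Mul(Add(Mul(81, Pow(Add(Pow(1, Rational(1, 2)), -2), 2)), -5), -49) = Mul(Add(Mul(81, Pow(Add(1, -2), 2)), -5), -49) = Mul(Add(Mul(81, Pow(-1, 2)), -5), -49) = Mul(Add(Mul(81, 1), -5), -49) = Mul(Add(81, -5), -49) = Mul(76, -49) = -3724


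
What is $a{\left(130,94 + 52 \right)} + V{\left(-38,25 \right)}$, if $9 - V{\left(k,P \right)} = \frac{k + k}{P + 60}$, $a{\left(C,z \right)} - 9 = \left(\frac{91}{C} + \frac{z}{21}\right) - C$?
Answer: $- \frac{369329}{3570} \approx -103.45$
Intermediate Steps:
$a{\left(C,z \right)} = 9 - C + \frac{91}{C} + \frac{z}{21}$ ($a{\left(C,z \right)} = 9 - \left(C - \frac{91}{C} - \frac{z}{21}\right) = 9 + \left(- C + \frac{91}{C} + \frac{z}{21}\right) = 9 - C + \frac{91}{C} + \frac{z}{21}$)
$V{\left(k,P \right)} = 9 - \frac{2 k}{60 + P}$ ($V{\left(k,P \right)} = 9 - \frac{k + k}{P + 60} = 9 - \frac{2 k}{60 + P}$)
$a{\left(130,94 + 52 \right)} + V{\left(-38,25 \right)} = \left(9 - 130 + \frac{91}{130} + \frac{94 + 52}{21}\right) + \frac{540 - -76 + 9 \cdot 25}{60 + 25} = \left(9 - 130 + 91 \cdot \frac{1}{130} + \frac{1}{21} \cdot 146\right) + \frac{540 + 76 + 225}{85} = \left(9 - 130 + \frac{7}{10} + \frac{146}{21}\right) + \frac{1}{85} \cdot 841 = - \frac{23803}{210} + \frac{841}{85} = - \frac{369329}{3570}$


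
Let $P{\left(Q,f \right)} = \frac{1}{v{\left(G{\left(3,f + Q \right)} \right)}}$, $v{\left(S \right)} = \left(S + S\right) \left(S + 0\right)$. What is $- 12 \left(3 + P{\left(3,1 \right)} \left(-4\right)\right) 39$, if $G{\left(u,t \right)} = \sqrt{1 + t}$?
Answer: $- \frac{6084}{5} \approx -1216.8$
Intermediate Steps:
$v{\left(S \right)} = 2 S^{2}$ ($v{\left(S \right)} = 2 S S = 2 S^{2}$)
$P{\left(Q,f \right)} = \frac{1}{2 + 2 Q + 2 f}$ ($P{\left(Q,f \right)} = \frac{1}{2 \left(\sqrt{1 + \left(f + Q\right)}\right)^{2}} = \frac{1}{2 \left(\sqrt{1 + \left(Q + f\right)}\right)^{2}} = \frac{1}{2 \left(\sqrt{1 + Q + f}\right)^{2}} = \frac{1}{2 \left(1 + Q + f\right)} = \frac{1}{2 + 2 Q + 2 f}$)
$- 12 \left(3 + P{\left(3,1 \right)} \left(-4\right)\right) 39 = - 12 \left(3 + \frac{1}{2 \left(1 + 3 + 1\right)} \left(-4\right)\right) 39 = - 12 \left(3 + \frac{1}{2 \cdot 5} \left(-4\right)\right) 39 = - 12 \left(3 + \frac{1}{2} \cdot \frac{1}{5} \left(-4\right)\right) 39 = - 12 \left(3 + \frac{1}{10} \left(-4\right)\right) 39 = - 12 \left(3 - \frac{2}{5}\right) 39 = \left(-12\right) \frac{13}{5} \cdot 39 = \left(- \frac{156}{5}\right) 39 = - \frac{6084}{5}$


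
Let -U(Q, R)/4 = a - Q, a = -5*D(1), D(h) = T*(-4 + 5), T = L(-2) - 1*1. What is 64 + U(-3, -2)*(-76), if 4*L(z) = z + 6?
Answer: 976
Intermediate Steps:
L(z) = 3/2 + z/4 (L(z) = (z + 6)/4 = (6 + z)/4 = 3/2 + z/4)
T = 0 (T = (3/2 + (¼)*(-2)) - 1*1 = (3/2 - ½) - 1 = 1 - 1 = 0)
D(h) = 0 (D(h) = 0*(-4 + 5) = 0*1 = 0)
a = 0 (a = -5*0 = 0)
U(Q, R) = 4*Q (U(Q, R) = -4*(0 - Q) = -(-4)*Q = 4*Q)
64 + U(-3, -2)*(-76) = 64 + (4*(-3))*(-76) = 64 - 12*(-76) = 64 + 912 = 976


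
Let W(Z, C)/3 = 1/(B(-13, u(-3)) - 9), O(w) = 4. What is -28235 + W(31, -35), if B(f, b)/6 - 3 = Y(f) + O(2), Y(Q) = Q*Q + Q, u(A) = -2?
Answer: -9119904/323 ≈ -28235.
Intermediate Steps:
Y(Q) = Q + Q² (Y(Q) = Q² + Q = Q + Q²)
B(f, b) = 42 + 6*f*(1 + f) (B(f, b) = 18 + 6*(f*(1 + f) + 4) = 18 + 6*(4 + f*(1 + f)) = 18 + (24 + 6*f*(1 + f)) = 42 + 6*f*(1 + f))
W(Z, C) = 1/323 (W(Z, C) = 3/((42 + 6*(-13)*(1 - 13)) - 9) = 3/((42 + 6*(-13)*(-12)) - 9) = 3/((42 + 936) - 9) = 3/(978 - 9) = 3/969 = 3*(1/969) = 1/323)
-28235 + W(31, -35) = -28235 + 1/323 = -9119904/323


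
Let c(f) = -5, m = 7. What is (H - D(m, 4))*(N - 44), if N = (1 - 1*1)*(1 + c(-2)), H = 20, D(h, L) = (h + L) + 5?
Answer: -176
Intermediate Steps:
D(h, L) = 5 + L + h (D(h, L) = (L + h) + 5 = 5 + L + h)
N = 0 (N = (1 - 1*1)*(1 - 5) = (1 - 1)*(-4) = 0*(-4) = 0)
(H - D(m, 4))*(N - 44) = (20 - (5 + 4 + 7))*(0 - 44) = (20 - 1*16)*(-44) = (20 - 16)*(-44) = 4*(-44) = -176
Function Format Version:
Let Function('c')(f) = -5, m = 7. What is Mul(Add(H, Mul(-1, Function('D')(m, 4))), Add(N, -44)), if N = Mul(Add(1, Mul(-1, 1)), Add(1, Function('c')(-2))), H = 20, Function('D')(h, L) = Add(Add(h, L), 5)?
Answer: -176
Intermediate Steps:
Function('D')(h, L) = Add(5, L, h) (Function('D')(h, L) = Add(Add(L, h), 5) = Add(5, L, h))
N = 0 (N = Mul(Add(1, Mul(-1, 1)), Add(1, -5)) = Mul(Add(1, -1), -4) = Mul(0, -4) = 0)
Mul(Add(H, Mul(-1, Function('D')(m, 4))), Add(N, -44)) = Mul(Add(20, Mul(-1, Add(5, 4, 7))), Add(0, -44)) = Mul(Add(20, Mul(-1, 16)), -44) = Mul(Add(20, -16), -44) = Mul(4, -44) = -176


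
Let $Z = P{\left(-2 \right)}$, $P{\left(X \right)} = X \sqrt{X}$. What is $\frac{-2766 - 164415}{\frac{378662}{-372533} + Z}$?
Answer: $\frac{3930539295287521}{208938599826} - \frac{7733839652731703 i \sqrt{2}}{208938599826} \approx 18812.0 - 52347.0 i$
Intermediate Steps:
$P{\left(X \right)} = X^{\frac{3}{2}}$
$Z = - 2 i \sqrt{2}$ ($Z = \left(-2\right)^{\frac{3}{2}} = - 2 i \sqrt{2} \approx - 2.8284 i$)
$\frac{-2766 - 164415}{\frac{378662}{-372533} + Z} = \frac{-2766 - 164415}{\frac{378662}{-372533} - 2 i \sqrt{2}} = - \frac{167181}{378662 \left(- \frac{1}{372533}\right) - 2 i \sqrt{2}} = - \frac{167181}{- \frac{378662}{372533} - 2 i \sqrt{2}}$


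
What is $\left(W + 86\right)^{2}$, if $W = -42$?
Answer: $1936$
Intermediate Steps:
$\left(W + 86\right)^{2} = \left(-42 + 86\right)^{2} = 44^{2} = 1936$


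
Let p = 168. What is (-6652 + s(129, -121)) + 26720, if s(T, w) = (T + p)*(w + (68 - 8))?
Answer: 1951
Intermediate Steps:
s(T, w) = (60 + w)*(168 + T) (s(T, w) = (T + 168)*(w + (68 - 8)) = (168 + T)*(w + 60) = (168 + T)*(60 + w) = (60 + w)*(168 + T))
(-6652 + s(129, -121)) + 26720 = (-6652 + (10080 + 60*129 + 168*(-121) + 129*(-121))) + 26720 = (-6652 + (10080 + 7740 - 20328 - 15609)) + 26720 = (-6652 - 18117) + 26720 = -24769 + 26720 = 1951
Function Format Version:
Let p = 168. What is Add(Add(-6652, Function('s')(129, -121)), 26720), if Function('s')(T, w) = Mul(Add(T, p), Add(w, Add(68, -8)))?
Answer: 1951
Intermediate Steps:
Function('s')(T, w) = Mul(Add(60, w), Add(168, T)) (Function('s')(T, w) = Mul(Add(T, 168), Add(w, Add(68, -8))) = Mul(Add(168, T), Add(w, 60)) = Mul(Add(168, T), Add(60, w)) = Mul(Add(60, w), Add(168, T)))
Add(Add(-6652, Function('s')(129, -121)), 26720) = Add(Add(-6652, Add(10080, Mul(60, 129), Mul(168, -121), Mul(129, -121))), 26720) = Add(Add(-6652, Add(10080, 7740, -20328, -15609)), 26720) = Add(Add(-6652, -18117), 26720) = Add(-24769, 26720) = 1951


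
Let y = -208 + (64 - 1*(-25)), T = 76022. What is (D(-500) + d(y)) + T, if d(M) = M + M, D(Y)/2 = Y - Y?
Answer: 75784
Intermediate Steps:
y = -119 (y = -208 + (64 + 25) = -208 + 89 = -119)
D(Y) = 0 (D(Y) = 2*(Y - Y) = 2*0 = 0)
d(M) = 2*M
(D(-500) + d(y)) + T = (0 + 2*(-119)) + 76022 = (0 - 238) + 76022 = -238 + 76022 = 75784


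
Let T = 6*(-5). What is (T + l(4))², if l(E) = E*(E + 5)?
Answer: 36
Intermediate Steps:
T = -30
l(E) = E*(5 + E)
(T + l(4))² = (-30 + 4*(5 + 4))² = (-30 + 4*9)² = (-30 + 36)² = 6² = 36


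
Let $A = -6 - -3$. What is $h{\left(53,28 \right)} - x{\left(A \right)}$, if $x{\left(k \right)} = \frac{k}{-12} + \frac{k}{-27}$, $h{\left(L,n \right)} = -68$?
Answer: $- \frac{2461}{36} \approx -68.361$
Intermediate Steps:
$A = -3$ ($A = -6 + 3 = -3$)
$x{\left(k \right)} = - \frac{13 k}{108}$ ($x{\left(k \right)} = k \left(- \frac{1}{12}\right) + k \left(- \frac{1}{27}\right) = - \frac{k}{12} - \frac{k}{27} = - \frac{13 k}{108}$)
$h{\left(53,28 \right)} - x{\left(A \right)} = -68 - \left(- \frac{13}{108}\right) \left(-3\right) = -68 - \frac{13}{36} = - \frac{2461}{36}$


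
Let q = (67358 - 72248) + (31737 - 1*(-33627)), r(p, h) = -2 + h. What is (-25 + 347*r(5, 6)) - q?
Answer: -59111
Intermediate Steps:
q = 60474 (q = -4890 + (31737 + 33627) = -4890 + 65364 = 60474)
(-25 + 347*r(5, 6)) - q = (-25 + 347*(-2 + 6)) - 1*60474 = (-25 + 347*4) - 60474 = (-25 + 1388) - 60474 = 1363 - 60474 = -59111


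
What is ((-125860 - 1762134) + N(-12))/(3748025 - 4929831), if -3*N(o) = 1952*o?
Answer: 940093/590903 ≈ 1.5909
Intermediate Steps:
N(o) = -1952*o/3
((-125860 - 1762134) + N(-12))/(3748025 - 4929831) = ((-125860 - 1762134) - 1952/3*(-12))/(3748025 - 4929831) = (-1887994 + 7808)/(-1181806) = -1880186*(-1/1181806) = 940093/590903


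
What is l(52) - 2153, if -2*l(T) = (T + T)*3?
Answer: -2309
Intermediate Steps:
l(T) = -3*T (l(T) = -(T + T)*3/2 = -2*T*3/2 = -3*T)
l(52) - 2153 = -3*52 - 2153 = -156 - 2153 = -2309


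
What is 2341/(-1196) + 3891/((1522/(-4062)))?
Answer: -9453316217/910156 ≈ -10386.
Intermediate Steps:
2341/(-1196) + 3891/((1522/(-4062))) = 2341*(-1/1196) + 3891/((1522*(-1/4062))) = -2341/1196 + 3891/(-761/2031) = -2341/1196 + 3891*(-2031/761) = -2341/1196 - 7902621/761 = -9453316217/910156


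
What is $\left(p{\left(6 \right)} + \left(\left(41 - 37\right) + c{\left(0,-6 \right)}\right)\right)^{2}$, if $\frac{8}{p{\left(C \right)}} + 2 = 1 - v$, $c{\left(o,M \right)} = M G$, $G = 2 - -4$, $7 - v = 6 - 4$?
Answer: $\frac{10000}{9} \approx 1111.1$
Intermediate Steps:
$v = 5$ ($v = 7 - \left(6 - 4\right) = 7 - 2 = 5$)
$G = 6$ ($G = 2 + 4 = 6$)
$c{\left(o,M \right)} = 6 M$ ($c{\left(o,M \right)} = M 6 = 6 M$)
$p{\left(C \right)} = - \frac{4}{3}$ ($p{\left(C \right)} = \frac{8}{-2 + \left(1 - 5\right)} = \frac{8}{-2 - 4} = \frac{8}{-6} = 8 \left(- \frac{1}{6}\right) = - \frac{4}{3}$)
$\left(p{\left(6 \right)} + \left(\left(41 - 37\right) + c{\left(0,-6 \right)}\right)\right)^{2} = \left(- \frac{4}{3} + \left(\left(41 - 37\right) + 6 \left(-6\right)\right)\right)^{2} = \left(- \frac{4}{3} + \left(4 - 36\right)\right)^{2} = \left(- \frac{4}{3} - 32\right)^{2} = \left(- \frac{100}{3}\right)^{2} = \frac{10000}{9}$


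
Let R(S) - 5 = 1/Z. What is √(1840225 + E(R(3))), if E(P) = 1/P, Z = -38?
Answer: √7303853823/63 ≈ 1356.5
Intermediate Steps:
R(S) = 189/38 (R(S) = 5 + 1/(-38) = 5 - 1/38 = 189/38)
√(1840225 + E(R(3))) = √(1840225 + 1/(189/38)) = √(1840225 + 38/189) = √(347802563/189) = √7303853823/63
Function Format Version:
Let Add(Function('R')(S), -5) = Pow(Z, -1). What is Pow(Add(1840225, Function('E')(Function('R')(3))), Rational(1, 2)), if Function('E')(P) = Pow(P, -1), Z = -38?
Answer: Mul(Rational(1, 63), Pow(7303853823, Rational(1, 2))) ≈ 1356.5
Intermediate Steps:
Function('R')(S) = Rational(189, 38) (Function('R')(S) = Add(5, Pow(-38, -1)) = Add(5, Rational(-1, 38)) = Rational(189, 38))
Pow(Add(1840225, Function('E')(Function('R')(3))), Rational(1, 2)) = Pow(Add(1840225, Pow(Rational(189, 38), -1)), Rational(1, 2)) = Pow(Add(1840225, Rational(38, 189)), Rational(1, 2)) = Pow(Rational(347802563, 189), Rational(1, 2)) = Mul(Rational(1, 63), Pow(7303853823, Rational(1, 2)))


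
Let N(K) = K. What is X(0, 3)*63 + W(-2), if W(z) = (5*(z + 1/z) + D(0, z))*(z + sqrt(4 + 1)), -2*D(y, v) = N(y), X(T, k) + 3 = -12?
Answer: -920 - 25*sqrt(5)/2 ≈ -947.95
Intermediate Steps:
X(T, k) = -15 (X(T, k) = -3 - 12 = -15)
D(y, v) = -y/2
W(z) = (z + sqrt(5))*(5*z + 5/z) (W(z) = (5*(z + 1/z) - 1/2*0)*(z + sqrt(4 + 1)) = (5*(z + 1/z) + 0)*(z + sqrt(5)) = ((5*z + 5/z) + 0)*(z + sqrt(5)) = (5*z + 5/z)*(z + sqrt(5)) = (z + sqrt(5))*(5*z + 5/z))
X(0, 3)*63 + W(-2) = -15*63 + 5*(sqrt(5) - 2*(1 + (-2)**2 - 2*sqrt(5)))/(-2) = -945 + 5*(-1/2)*(sqrt(5) - 2*(1 + 4 - 2*sqrt(5))) = -945 + 5*(-1/2)*(sqrt(5) - 2*(5 - 2*sqrt(5))) = -945 + 5*(-1/2)*(sqrt(5) + (-10 + 4*sqrt(5))) = -945 + 5*(-1/2)*(-10 + 5*sqrt(5)) = -945 + (25 - 25*sqrt(5)/2) = -920 - 25*sqrt(5)/2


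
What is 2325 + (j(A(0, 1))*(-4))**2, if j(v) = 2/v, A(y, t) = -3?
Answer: 20989/9 ≈ 2332.1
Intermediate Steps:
2325 + (j(A(0, 1))*(-4))**2 = 2325 + ((2/(-3))*(-4))**2 = 2325 + ((2*(-1/3))*(-4))**2 = 2325 + (-2/3*(-4))**2 = 2325 + (8/3)**2 = 2325 + 64/9 = 20989/9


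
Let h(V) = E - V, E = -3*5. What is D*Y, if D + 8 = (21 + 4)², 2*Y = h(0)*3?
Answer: -27765/2 ≈ -13883.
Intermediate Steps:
E = -15
h(V) = -15 - V
Y = -45/2 (Y = ((-15 - 1*0)*3)/2 = ((-15 + 0)*3)/2 = (-15*3)/2 = (½)*(-45) = -45/2 ≈ -22.500)
D = 617 (D = -8 + (21 + 4)² = -8 + 25² = -8 + 625 = 617)
D*Y = 617*(-45/2) = -27765/2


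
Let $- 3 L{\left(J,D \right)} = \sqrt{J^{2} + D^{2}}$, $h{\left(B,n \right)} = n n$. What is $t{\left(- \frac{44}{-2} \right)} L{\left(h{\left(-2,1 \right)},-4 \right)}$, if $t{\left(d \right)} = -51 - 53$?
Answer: $\frac{104 \sqrt{17}}{3} \approx 142.93$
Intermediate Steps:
$h{\left(B,n \right)} = n^{2}$
$t{\left(d \right)} = -104$ ($t{\left(d \right)} = -51 - 53 = -104$)
$L{\left(J,D \right)} = - \frac{\sqrt{D^{2} + J^{2}}}{3}$ ($L{\left(J,D \right)} = - \frac{\sqrt{J^{2} + D^{2}}}{3} = - \frac{\sqrt{D^{2} + J^{2}}}{3}$)
$t{\left(- \frac{44}{-2} \right)} L{\left(h{\left(-2,1 \right)},-4 \right)} = - 104 \left(- \frac{\sqrt{\left(-4\right)^{2} + \left(1^{2}\right)^{2}}}{3}\right) = - 104 \left(- \frac{\sqrt{16 + 1^{2}}}{3}\right) = - 104 \left(- \frac{\sqrt{16 + 1}}{3}\right) = - 104 \left(- \frac{\sqrt{17}}{3}\right) = \frac{104 \sqrt{17}}{3}$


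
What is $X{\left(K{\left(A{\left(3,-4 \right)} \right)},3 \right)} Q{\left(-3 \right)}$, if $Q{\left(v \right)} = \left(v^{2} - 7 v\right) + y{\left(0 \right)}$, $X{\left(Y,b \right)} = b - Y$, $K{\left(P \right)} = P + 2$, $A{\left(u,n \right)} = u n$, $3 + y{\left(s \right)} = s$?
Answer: $351$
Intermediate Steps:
$y{\left(s \right)} = -3 + s$
$A{\left(u,n \right)} = n u$
$K{\left(P \right)} = 2 + P$
$Q{\left(v \right)} = -3 + v^{2} - 7 v$ ($Q{\left(v \right)} = \left(v^{2} - 7 v\right) + \left(-3 + 0\right) = \left(v^{2} - 7 v\right) - 3 = -3 + v^{2} - 7 v$)
$X{\left(K{\left(A{\left(3,-4 \right)} \right)},3 \right)} Q{\left(-3 \right)} = \left(3 - \left(2 - 12\right)\right) \left(-3 + \left(-3\right)^{2} - -21\right) = \left(3 - \left(2 - 12\right)\right) \left(-3 + 9 + 21\right) = \left(3 - -10\right) 27 = \left(3 + 10\right) 27 = 13 \cdot 27 = 351$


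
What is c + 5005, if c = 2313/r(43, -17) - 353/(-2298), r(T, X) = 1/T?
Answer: 240058625/2298 ≈ 1.0446e+5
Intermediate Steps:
c = 228557135/2298 (c = 2313/(1/43) - 353/(-2298) = 2313/(1/43) - 353*(-1/2298) = 2313*43 + 353/2298 = 99459 + 353/2298 = 228557135/2298 ≈ 99459.)
c + 5005 = 228557135/2298 + 5005 = 240058625/2298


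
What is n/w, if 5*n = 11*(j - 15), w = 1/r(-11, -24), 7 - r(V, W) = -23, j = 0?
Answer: -990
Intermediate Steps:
r(V, W) = 30 (r(V, W) = 7 - 1*(-23) = 7 + 23 = 30)
w = 1/30 ≈ 0.033333
n = -33 (n = (11*(0 - 15))/5 = (11*(-15))/5 = (⅕)*(-165) = -33)
n/w = -33/1/30 = -33*30 = -990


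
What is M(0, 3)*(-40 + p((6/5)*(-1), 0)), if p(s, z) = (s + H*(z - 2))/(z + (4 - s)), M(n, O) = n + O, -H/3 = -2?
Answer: -1659/13 ≈ -127.62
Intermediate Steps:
H = 6 (H = -3*(-2) = 6)
M(n, O) = O + n
p(s, z) = (-12 + s + 6*z)/(4 + z - s) (p(s, z) = (s + 6*(z - 2))/(z + (4 - s)) = (s + 6*(-2 + z))/(4 + z - s) = (s + (-12 + 6*z))/(4 + z - s) = (-12 + s + 6*z)/(4 + z - s))
M(0, 3)*(-40 + p((6/5)*(-1), 0)) = (3 + 0)*(-40 + (-12 + (6/5)*(-1) + 6*0)/(4 + 0 - 6/5*(-1))) = 3*(-40 + (-12 + (6*(1/5))*(-1) + 0)/(4 + 0 - 6*(1/5)*(-1))) = 3*(-40 + (-12 + (6/5)*(-1) + 0)/(4 + 0 - 6*(-1)/5)) = 3*(-40 + (-12 - 6/5 + 0)/(4 + 0 - 1*(-6/5))) = 3*(-40 - 66/5/(4 + 0 + 6/5)) = 3*(-40 - 66/5/(26/5)) = 3*(-40 + (5/26)*(-66/5)) = 3*(-40 - 33/13) = 3*(-553/13) = -1659/13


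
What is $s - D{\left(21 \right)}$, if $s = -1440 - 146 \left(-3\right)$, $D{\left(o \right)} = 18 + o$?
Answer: $-1041$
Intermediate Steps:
$s = -1002$ ($s = -1440 - -438 = -1440 + 438 = -1002$)
$s - D{\left(21 \right)} = -1002 - \left(18 + 21\right) = -1002 - 39 = -1041$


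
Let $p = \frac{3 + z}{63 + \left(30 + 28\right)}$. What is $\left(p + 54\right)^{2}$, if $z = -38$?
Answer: $\frac{42237001}{14641} \approx 2884.8$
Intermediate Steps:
$p = - \frac{35}{121}$ ($p = \frac{3 - 38}{63 + \left(30 + 28\right)} = - \frac{35}{63 + 58} = - \frac{35}{121} \approx -0.28926$)
$\left(p + 54\right)^{2} = \left(- \frac{35}{121} + 54\right)^{2} = \left(\frac{6499}{121}\right)^{2} = \frac{42237001}{14641}$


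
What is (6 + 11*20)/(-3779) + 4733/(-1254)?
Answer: -18169411/4738866 ≈ -3.8341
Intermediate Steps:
(6 + 11*20)/(-3779) + 4733/(-1254) = (6 + 220)*(-1/3779) + 4733*(-1/1254) = 226*(-1/3779) - 4733/1254 = -226/3779 - 4733/1254 = -18169411/4738866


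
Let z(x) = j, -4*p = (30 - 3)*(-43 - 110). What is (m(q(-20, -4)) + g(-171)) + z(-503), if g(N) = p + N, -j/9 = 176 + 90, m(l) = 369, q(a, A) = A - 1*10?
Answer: -4653/4 ≈ -1163.3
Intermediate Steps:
p = 4131/4 (p = -(30 - 3)*(-43 - 110)/4 = -27*(-153)/4 = -¼*(-4131) = 4131/4 ≈ 1032.8)
q(a, A) = -10 + A (q(a, A) = A - 10 = -10 + A)
j = -2394 (j = -9*(176 + 90) = -9*266 = -2394)
z(x) = -2394
g(N) = 4131/4 + N
(m(q(-20, -4)) + g(-171)) + z(-503) = (369 + (4131/4 - 171)) - 2394 = (369 + 3447/4) - 2394 = 4923/4 - 2394 = -4653/4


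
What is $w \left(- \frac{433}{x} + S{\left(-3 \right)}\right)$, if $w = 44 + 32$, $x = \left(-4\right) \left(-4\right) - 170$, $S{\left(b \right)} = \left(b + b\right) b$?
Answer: $\frac{121790}{77} \approx 1581.7$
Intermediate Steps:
$S{\left(b \right)} = 2 b^{2}$ ($S{\left(b \right)} = 2 b b = 2 b^{2}$)
$x = -154$ ($x = 16 - 170 = -154$)
$w = 76$
$w \left(- \frac{433}{x} + S{\left(-3 \right)}\right) = 76 \left(- \frac{433}{-154} + 2 \left(-3\right)^{2}\right) = 76 \left(\left(-433\right) \left(- \frac{1}{154}\right) + 2 \cdot 9\right) = 76 \left(\frac{433}{154} + 18\right) = 76 \cdot \frac{3205}{154} = \frac{121790}{77}$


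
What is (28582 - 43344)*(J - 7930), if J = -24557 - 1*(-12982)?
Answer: 287932810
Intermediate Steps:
J = -11575 (J = -24557 + 12982 = -11575)
(28582 - 43344)*(J - 7930) = (28582 - 43344)*(-11575 - 7930) = -14762*(-19505) = 287932810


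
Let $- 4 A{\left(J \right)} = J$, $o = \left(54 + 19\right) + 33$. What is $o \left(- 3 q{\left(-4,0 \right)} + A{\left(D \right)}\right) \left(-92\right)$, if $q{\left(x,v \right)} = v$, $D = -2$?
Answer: $-4876$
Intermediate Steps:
$o = 106$ ($o = 73 + 33 = 106$)
$A{\left(J \right)} = - \frac{J}{4}$
$o \left(- 3 q{\left(-4,0 \right)} + A{\left(D \right)}\right) \left(-92\right) = 106 \left(\left(-3\right) 0 - - \frac{1}{2}\right) \left(-92\right) = 106 \left(0 + \frac{1}{2}\right) \left(-92\right) = 106 \cdot \frac{1}{2} \left(-92\right) = 53 \left(-92\right) = -4876$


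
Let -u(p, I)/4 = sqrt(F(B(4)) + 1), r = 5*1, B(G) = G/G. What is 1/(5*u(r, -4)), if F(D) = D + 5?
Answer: -sqrt(7)/140 ≈ -0.018898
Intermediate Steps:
B(G) = 1
r = 5
F(D) = 5 + D
u(p, I) = -4*sqrt(7) (u(p, I) = -4*sqrt((5 + 1) + 1) = -4*sqrt(6 + 1) = -4*sqrt(7))
1/(5*u(r, -4)) = 1/(5*(-4*sqrt(7))) = 1/(-20*sqrt(7)) = -sqrt(7)/140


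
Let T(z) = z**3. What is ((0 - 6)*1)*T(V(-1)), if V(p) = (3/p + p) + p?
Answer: 750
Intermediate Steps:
V(p) = 2*p + 3/p (V(p) = (p + 3/p) + p = 2*p + 3/p)
((0 - 6)*1)*T(V(-1)) = ((0 - 6)*1)*(2*(-1) + 3/(-1))**3 = (-6*1)*(-2 + 3*(-1))**3 = -6*(-2 - 3)**3 = -6*(-5)**3 = -6*(-125) = 750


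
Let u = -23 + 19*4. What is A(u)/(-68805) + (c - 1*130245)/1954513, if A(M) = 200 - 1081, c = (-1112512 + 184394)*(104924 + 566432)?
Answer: -3897476071133792/12225478815 ≈ -3.1880e+5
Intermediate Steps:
u = 53 (u = -23 + 76 = 53)
c = -623097588008 (c = -928118*671356 = -623097588008)
A(M) = -881
A(u)/(-68805) + (c - 1*130245)/1954513 = -881/(-68805) + (-623097588008 - 1*130245)/1954513 = -881*(-1/68805) + (-623097588008 - 130245)*(1/1954513) = 881/68805 - 623097718253*1/1954513 = 881/68805 - 623097718253/1954513 = -3897476071133792/12225478815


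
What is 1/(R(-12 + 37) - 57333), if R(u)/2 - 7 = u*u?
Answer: -1/56069 ≈ -1.7835e-5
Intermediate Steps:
R(u) = 14 + 2*u² (R(u) = 14 + 2*(u*u) = 14 + 2*u²)
1/(R(-12 + 37) - 57333) = 1/((14 + 2*(-12 + 37)²) - 57333) = 1/((14 + 2*25²) - 57333) = 1/((14 + 2*625) - 57333) = 1/((14 + 1250) - 57333) = 1/(1264 - 57333) = 1/(-56069) = -1/56069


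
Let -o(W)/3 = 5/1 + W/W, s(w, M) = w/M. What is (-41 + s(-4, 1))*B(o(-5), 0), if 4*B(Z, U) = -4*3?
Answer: 135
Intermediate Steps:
o(W) = -18 (o(W) = -3*(5/1 + W/W) = -3*(5*1 + 1) = -3*(5 + 1) = -3*6 = -18)
B(Z, U) = -3 (B(Z, U) = (-4*3)/4 = (¼)*(-12) = -3)
(-41 + s(-4, 1))*B(o(-5), 0) = (-41 - 4/1)*(-3) = (-41 - 4*1)*(-3) = (-41 - 4)*(-3) = -45*(-3) = 135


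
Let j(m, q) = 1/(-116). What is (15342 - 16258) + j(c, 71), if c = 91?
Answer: -106257/116 ≈ -916.01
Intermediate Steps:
j(m, q) = -1/116
(15342 - 16258) + j(c, 71) = (15342 - 16258) - 1/116 = -916 - 1/116 = -106257/116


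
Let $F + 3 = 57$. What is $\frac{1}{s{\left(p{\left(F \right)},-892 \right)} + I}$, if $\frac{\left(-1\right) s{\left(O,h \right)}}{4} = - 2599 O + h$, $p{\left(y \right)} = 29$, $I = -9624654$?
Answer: $- \frac{1}{9319602} \approx -1.073 \cdot 10^{-7}$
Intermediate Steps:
$F = 54$ ($F = -3 + 57 = 54$)
$s{\left(O,h \right)} = - 4 h + 10396 O$ ($s{\left(O,h \right)} = - 4 \left(- 2599 O + h\right) = - 4 \left(h - 2599 O\right) = - 4 h + 10396 O$)
$\frac{1}{s{\left(p{\left(F \right)},-892 \right)} + I} = \frac{1}{\left(\left(-4\right) \left(-892\right) + 10396 \cdot 29\right) - 9624654} = \frac{1}{\left(3568 + 301484\right) - 9624654} = \frac{1}{305052 - 9624654} = \frac{1}{-9319602} = - \frac{1}{9319602}$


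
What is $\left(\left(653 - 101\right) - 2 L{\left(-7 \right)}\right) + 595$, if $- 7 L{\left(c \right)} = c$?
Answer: $1145$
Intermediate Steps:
$L{\left(c \right)} = - \frac{c}{7}$
$\left(\left(653 - 101\right) - 2 L{\left(-7 \right)}\right) + 595 = \left(\left(653 - 101\right) - 2 \left(\left(- \frac{1}{7}\right) \left(-7\right)\right)\right) + 595 = \left(\left(653 - 101\right) - 2\right) + 595 = \left(552 - 2\right) + 595 = 550 + 595 = 1145$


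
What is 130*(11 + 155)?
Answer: 21580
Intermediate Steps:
130*(11 + 155) = 130*166 = 21580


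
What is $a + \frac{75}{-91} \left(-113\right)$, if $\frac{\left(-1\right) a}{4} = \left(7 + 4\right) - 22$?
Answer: $\frac{12479}{91} \approx 137.13$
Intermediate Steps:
$a = 44$ ($a = - 4 \left(\left(7 + 4\right) - 22\right) = - 4 \left(11 - 22\right) = \left(-4\right) \left(-11\right) = 44$)
$a + \frac{75}{-91} \left(-113\right) = 44 + \frac{75}{-91} \left(-113\right) = 44 + 75 \left(- \frac{1}{91}\right) \left(-113\right) = 44 - - \frac{8475}{91} = 44 + \frac{8475}{91} = \frac{12479}{91}$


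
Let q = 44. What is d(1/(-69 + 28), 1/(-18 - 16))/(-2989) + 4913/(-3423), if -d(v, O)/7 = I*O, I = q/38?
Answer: -96806218/67443369 ≈ -1.4354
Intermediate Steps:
I = 22/19 (I = 44/38 = 44*(1/38) = 22/19 ≈ 1.1579)
d(v, O) = -154*O/19
d(1/(-69 + 28), 1/(-18 - 16))/(-2989) + 4913/(-3423) = -154/(19*(-18 - 16))/(-2989) + 4913/(-3423) = -154/19/(-34)*(-1/2989) + 4913*(-1/3423) = -154/19*(-1/34)*(-1/2989) - 4913/3423 = (77/323)*(-1/2989) - 4913/3423 = -11/137921 - 4913/3423 = -96806218/67443369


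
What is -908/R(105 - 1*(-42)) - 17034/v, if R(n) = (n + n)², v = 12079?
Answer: -370829639/261015111 ≈ -1.4207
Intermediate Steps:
R(n) = 4*n² (R(n) = (2*n)² = 4*n²)
-908/R(105 - 1*(-42)) - 17034/v = -908*1/(4*(105 - 1*(-42))²) - 17034/12079 = -908*1/(4*(105 + 42)²) - 17034*1/12079 = -908/(4*147²) - 17034/12079 = -908/(4*21609) - 17034/12079 = -908/86436 - 17034/12079 = -908*1/86436 - 17034/12079 = -227/21609 - 17034/12079 = -370829639/261015111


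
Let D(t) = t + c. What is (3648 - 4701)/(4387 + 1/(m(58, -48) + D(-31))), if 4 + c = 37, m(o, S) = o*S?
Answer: -976482/4068211 ≈ -0.24003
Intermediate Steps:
m(o, S) = S*o
c = 33 (c = -4 + 37 = 33)
D(t) = 33 + t (D(t) = t + 33 = 33 + t)
(3648 - 4701)/(4387 + 1/(m(58, -48) + D(-31))) = (3648 - 4701)/(4387 + 1/(-48*58 + (33 - 31))) = -1053/(4387 + 1/(-2784 + 2)) = -1053/(4387 + 1/(-2782)) = -1053/(4387 - 1/2782) = -1053/12204633/2782 = -1053*2782/12204633 = -976482/4068211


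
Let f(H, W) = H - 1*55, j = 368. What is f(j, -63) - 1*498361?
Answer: -498048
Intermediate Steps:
f(H, W) = -55 + H (f(H, W) = H - 55 = -55 + H)
f(j, -63) - 1*498361 = (-55 + 368) - 1*498361 = 313 - 498361 = -498048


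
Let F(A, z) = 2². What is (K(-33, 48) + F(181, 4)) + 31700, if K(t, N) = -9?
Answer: 31695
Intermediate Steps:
F(A, z) = 4
(K(-33, 48) + F(181, 4)) + 31700 = (-9 + 4) + 31700 = -5 + 31700 = 31695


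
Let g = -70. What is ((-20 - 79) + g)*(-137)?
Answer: 23153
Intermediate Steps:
((-20 - 79) + g)*(-137) = ((-20 - 79) - 70)*(-137) = (-99 - 70)*(-137) = -169*(-137) = 23153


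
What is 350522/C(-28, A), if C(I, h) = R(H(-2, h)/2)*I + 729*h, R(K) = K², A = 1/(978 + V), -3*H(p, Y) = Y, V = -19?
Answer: 29605263381/64204 ≈ 4.6111e+5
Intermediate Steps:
H(p, Y) = -Y/3
A = 1/959 (A = 1/(978 - 19) = 1/959 ≈ 0.0010428)
C(I, h) = 729*h + I*h²/36 (C(I, h) = (-h/3/2)²*I + 729*h = (-h/3*(½))²*I + 729*h = (-h/6)²*I + 729*h = (h²/36)*I + 729*h = I*h²/36 + 729*h = 729*h + I*h²/36)
350522/C(-28, A) = 350522/(((1/36)*(1/959)*(26244 - 28*1/959))) = 350522/(((1/36)*(1/959)*(26244 - 4/137))) = 350522/(((1/36)*(1/959)*(3595424/137))) = 350522/(128408/168921) = 350522*(168921/128408) = 29605263381/64204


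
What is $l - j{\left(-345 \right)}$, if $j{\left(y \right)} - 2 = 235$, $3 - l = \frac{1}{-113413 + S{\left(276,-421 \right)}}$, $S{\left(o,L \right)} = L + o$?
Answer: $- \frac{26572571}{113558} \approx -234.0$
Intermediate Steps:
$l = \frac{340675}{113558}$ ($l = 3 - \frac{1}{-113413 + \left(-421 + 276\right)} = 3 - \frac{1}{-113413 - 145} = 3 - \frac{1}{-113558} = 3 - - \frac{1}{113558} = 3 + \frac{1}{113558} = \frac{340675}{113558} \approx 3.0$)
$j{\left(y \right)} = 237$ ($j{\left(y \right)} = 2 + 235 = 237$)
$l - j{\left(-345 \right)} = \frac{340675}{113558} - 237 = - \frac{26572571}{113558}$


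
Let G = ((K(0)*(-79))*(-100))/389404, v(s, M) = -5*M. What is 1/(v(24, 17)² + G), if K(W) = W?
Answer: 1/7225 ≈ 0.00013841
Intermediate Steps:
G = 0 (G = ((0*(-79))*(-100))/389404 = (0*(-100))*(1/389404) = 0*(1/389404) = 0)
1/(v(24, 17)² + G) = 1/((-5*17)² + 0) = 1/((-85)² + 0) = 1/(7225 + 0) = 1/7225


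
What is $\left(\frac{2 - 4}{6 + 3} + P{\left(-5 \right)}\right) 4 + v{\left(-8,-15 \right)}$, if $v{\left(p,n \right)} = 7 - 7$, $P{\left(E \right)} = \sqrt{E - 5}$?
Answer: $- \frac{8}{9} + 4 i \sqrt{10} \approx -0.88889 + 12.649 i$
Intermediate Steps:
$P{\left(E \right)} = \sqrt{-5 + E}$
$v{\left(p,n \right)} = 0$
$\left(\frac{2 - 4}{6 + 3} + P{\left(-5 \right)}\right) 4 + v{\left(-8,-15 \right)} = \left(\frac{2 - 4}{6 + 3} + \sqrt{-5 - 5}\right) 4 + 0 = \left(- \frac{2}{9} + \sqrt{-10}\right) 4 + 0 = \left(\left(-2\right) \frac{1}{9} + i \sqrt{10}\right) 4 + 0 = \left(- \frac{2}{9} + i \sqrt{10}\right) 4 + 0 = \left(- \frac{8}{9} + 4 i \sqrt{10}\right) + 0 = - \frac{8}{9} + 4 i \sqrt{10}$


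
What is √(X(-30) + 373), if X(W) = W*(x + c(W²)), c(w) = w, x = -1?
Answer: I*√26597 ≈ 163.09*I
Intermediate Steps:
X(W) = W*(-1 + W²)
√(X(-30) + 373) = √(((-30)³ - 1*(-30)) + 373) = √((-27000 + 30) + 373) = √(-26970 + 373) = √(-26597) = I*√26597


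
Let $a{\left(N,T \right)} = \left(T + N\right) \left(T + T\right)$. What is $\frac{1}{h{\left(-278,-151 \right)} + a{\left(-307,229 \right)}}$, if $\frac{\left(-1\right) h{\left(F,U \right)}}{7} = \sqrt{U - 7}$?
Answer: $\frac{i}{- 35724 i + 7 \sqrt{158}} \approx -2.7992 \cdot 10^{-5} + 6.8945 \cdot 10^{-8} i$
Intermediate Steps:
$h{\left(F,U \right)} = - 7 \sqrt{-7 + U}$ ($h{\left(F,U \right)} = - 7 \sqrt{U - 7} = - 7 \sqrt{-7 + U}$)
$a{\left(N,T \right)} = 2 T \left(N + T\right)$ ($a{\left(N,T \right)} = \left(N + T\right) 2 T = 2 T \left(N + T\right)$)
$\frac{1}{h{\left(-278,-151 \right)} + a{\left(-307,229 \right)}} = \frac{1}{- 7 \sqrt{-7 - 151} + 2 \cdot 229 \left(-307 + 229\right)} = \frac{1}{- 7 \sqrt{-158} + 2 \cdot 229 \left(-78\right)} = \frac{1}{- 7 i \sqrt{158} - 35724} = \frac{1}{-35724 - 7 i \sqrt{158}}$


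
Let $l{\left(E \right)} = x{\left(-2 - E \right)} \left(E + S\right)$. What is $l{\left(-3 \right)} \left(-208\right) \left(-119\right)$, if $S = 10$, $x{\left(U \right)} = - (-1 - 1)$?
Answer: $346528$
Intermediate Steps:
$x{\left(U \right)} = 2$ ($x{\left(U \right)} = \left(-1\right) \left(-2\right) = 2$)
$l{\left(E \right)} = 20 + 2 E$ ($l{\left(E \right)} = 2 \left(E + 10\right) = 2 \left(10 + E\right) = 20 + 2 E$)
$l{\left(-3 \right)} \left(-208\right) \left(-119\right) = \left(20 + 2 \left(-3\right)\right) \left(-208\right) \left(-119\right) = \left(20 - 6\right) \left(-208\right) \left(-119\right) = 14 \left(-208\right) \left(-119\right) = \left(-2912\right) \left(-119\right) = 346528$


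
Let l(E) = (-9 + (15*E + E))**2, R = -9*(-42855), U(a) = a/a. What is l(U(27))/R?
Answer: 49/385695 ≈ 0.00012704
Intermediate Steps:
U(a) = 1
R = 385695
l(E) = (-9 + 16*E)**2
l(U(27))/R = (-9 + 16*1)**2/385695 = (-9 + 16)**2*(1/385695) = 7**2*(1/385695) = 49*(1/385695) = 49/385695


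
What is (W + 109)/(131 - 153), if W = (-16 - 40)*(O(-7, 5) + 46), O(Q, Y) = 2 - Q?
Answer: 2971/22 ≈ 135.05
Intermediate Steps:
W = -3080 (W = (-16 - 40)*((2 - 1*(-7)) + 46) = -56*((2 + 7) + 46) = -56*(9 + 46) = -56*55 = -3080)
(W + 109)/(131 - 153) = (-3080 + 109)/(131 - 153) = -2971/(-22) = -2971*(-1/22) = 2971/22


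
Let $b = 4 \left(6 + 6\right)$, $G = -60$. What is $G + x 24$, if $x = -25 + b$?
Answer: $492$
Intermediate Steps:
$b = 48$ ($b = 4 \cdot 12 = 48$)
$x = 23$ ($x = -25 + 48 = 23$)
$G + x 24 = -60 + 23 \cdot 24 = -60 + 552 = 492$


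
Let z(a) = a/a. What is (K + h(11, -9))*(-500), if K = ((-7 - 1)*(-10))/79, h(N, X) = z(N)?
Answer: -79500/79 ≈ -1006.3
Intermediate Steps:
z(a) = 1
h(N, X) = 1
K = 80/79 (K = -8*(-10)*(1/79) = 80*(1/79) = 80/79 ≈ 1.0127)
(K + h(11, -9))*(-500) = (80/79 + 1)*(-500) = (159/79)*(-500) = -79500/79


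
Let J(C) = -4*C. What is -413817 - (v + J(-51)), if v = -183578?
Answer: -230443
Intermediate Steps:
-413817 - (v + J(-51)) = -413817 - (-183578 - 4*(-51)) = -413817 - (-183578 + 204) = -413817 - 1*(-183374) = -413817 + 183374 = -230443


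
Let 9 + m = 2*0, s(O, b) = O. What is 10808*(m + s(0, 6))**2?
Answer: 875448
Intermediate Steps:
m = -9 (m = -9 + 2*0 = -9 + 0 = -9)
10808*(m + s(0, 6))**2 = 10808*(-9 + 0)**2 = 10808*(-9)**2 = 10808*81 = 875448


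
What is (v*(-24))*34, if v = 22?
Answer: -17952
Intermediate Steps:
(v*(-24))*34 = (22*(-24))*34 = -528*34 = -17952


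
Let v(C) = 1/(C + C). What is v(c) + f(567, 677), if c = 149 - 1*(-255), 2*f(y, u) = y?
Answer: 229069/808 ≈ 283.50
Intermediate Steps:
f(y, u) = y/2
c = 404 (c = 149 + 255 = 404)
v(C) = 1/(2*C)
v(c) + f(567, 677) = (½)/404 + (½)*567 = (½)*(1/404) + 567/2 = 1/808 + 567/2 = 229069/808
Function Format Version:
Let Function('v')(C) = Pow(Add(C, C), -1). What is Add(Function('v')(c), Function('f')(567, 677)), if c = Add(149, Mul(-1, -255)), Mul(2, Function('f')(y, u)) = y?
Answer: Rational(229069, 808) ≈ 283.50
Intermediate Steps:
Function('f')(y, u) = Mul(Rational(1, 2), y)
c = 404 (c = Add(149, 255) = 404)
Function('v')(C) = Mul(Rational(1, 2), Pow(C, -1)) (Function('v')(C) = Pow(Mul(2, C), -1) = Mul(Rational(1, 2), Pow(C, -1)))
Add(Function('v')(c), Function('f')(567, 677)) = Add(Mul(Rational(1, 2), Pow(404, -1)), Mul(Rational(1, 2), 567)) = Add(Mul(Rational(1, 2), Rational(1, 404)), Rational(567, 2)) = Add(Rational(1, 808), Rational(567, 2)) = Rational(229069, 808)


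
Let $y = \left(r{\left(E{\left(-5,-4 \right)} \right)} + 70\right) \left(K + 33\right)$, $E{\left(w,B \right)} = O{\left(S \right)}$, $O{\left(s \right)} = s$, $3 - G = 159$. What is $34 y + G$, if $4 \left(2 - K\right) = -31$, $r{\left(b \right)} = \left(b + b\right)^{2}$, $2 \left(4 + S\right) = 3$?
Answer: $\frac{275853}{2} \approx 1.3793 \cdot 10^{5}$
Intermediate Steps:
$G = -156$ ($G = 3 - 159 = -156$)
$S = - \frac{5}{2}$ ($S = -4 + \frac{1}{2} \cdot 3 = -4 + \frac{3}{2} = - \frac{5}{2} \approx -2.5$)
$E{\left(w,B \right)} = - \frac{5}{2}$
$r{\left(b \right)} = 4 b^{2}$ ($r{\left(b \right)} = \left(2 b\right)^{2} = 4 b^{2}$)
$K = \frac{39}{4}$ ($K = 2 - - \frac{31}{4} = 2 + \frac{31}{4} = \frac{39}{4} \approx 9.75$)
$y = \frac{16245}{4}$ ($y = \left(4 \left(- \frac{5}{2}\right)^{2} + 70\right) \left(\frac{39}{4} + 33\right) = \left(4 \cdot \frac{25}{4} + 70\right) \frac{171}{4} = \left(25 + 70\right) \frac{171}{4} = 95 \cdot \frac{171}{4} = \frac{16245}{4} \approx 4061.3$)
$34 y + G = 34 \cdot \frac{16245}{4} - 156 = \frac{276165}{2} - 156 = \frac{275853}{2}$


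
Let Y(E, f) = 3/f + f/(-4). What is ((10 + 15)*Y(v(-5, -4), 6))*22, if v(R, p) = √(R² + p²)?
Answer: -550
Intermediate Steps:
Y(E, f) = 3/f - f/4 (Y(E, f) = 3/f + f*(-¼) = 3/f - f/4)
((10 + 15)*Y(v(-5, -4), 6))*22 = ((10 + 15)*(3/6 - ¼*6))*22 = (25*(3*(⅙) - 3/2))*22 = (25*(½ - 3/2))*22 = (25*(-1))*22 = -25*22 = -550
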